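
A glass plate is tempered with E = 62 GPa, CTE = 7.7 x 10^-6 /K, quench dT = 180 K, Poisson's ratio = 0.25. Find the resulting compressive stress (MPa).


Tempering stress: sigma = E * alpha * dT / (1 - nu)
  E (MPa) = 62 * 1000 = 62000
  Numerator = 62000 * (7.7 x 10^-6) * 180 = 85.932
  Denominator = 1 - 0.25 = 0.75
  sigma = 85.932 / 0.75 = 114.6 MPa

114.6 MPa


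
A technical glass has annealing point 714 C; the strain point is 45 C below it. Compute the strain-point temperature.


Strain point = annealing point - difference:
  T_strain = 714 - 45 = 669 C

669 C


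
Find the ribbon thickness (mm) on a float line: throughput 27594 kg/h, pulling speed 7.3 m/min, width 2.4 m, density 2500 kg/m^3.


Ribbon cross-section from mass balance:
  Volume rate = throughput / density = 27594 / 2500 = 11.0376 m^3/h
  thickness = volume rate / (speed * 60 * width), i.e.
  thickness = throughput / (60 * speed * width * density) * 1000
  thickness = 27594 / (60 * 7.3 * 2.4 * 2500) * 1000 = 10.5 mm

10.5 mm


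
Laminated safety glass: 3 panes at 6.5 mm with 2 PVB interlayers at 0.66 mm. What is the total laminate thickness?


Total thickness = glass contribution + PVB contribution
  Glass: 3 * 6.5 = 19.5 mm
  PVB: 2 * 0.66 = 1.32 mm
  Total = 19.5 + 1.32 = 20.82 mm

20.82 mm


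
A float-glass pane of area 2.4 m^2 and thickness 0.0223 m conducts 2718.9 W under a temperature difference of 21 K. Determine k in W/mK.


Fourier's law rearranged: k = Q * t / (A * dT)
  Numerator = 2718.9 * 0.0223 = 60.63147
  Denominator = 2.4 * 21 = 50.4
  k = 60.63147 / 50.4 = 1.203 W/mK

1.203 W/mK


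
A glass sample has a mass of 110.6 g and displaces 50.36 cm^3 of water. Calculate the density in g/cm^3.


Use the definition of density:
  rho = mass / volume
  rho = 110.6 / 50.36 = 2.196 g/cm^3

2.196 g/cm^3


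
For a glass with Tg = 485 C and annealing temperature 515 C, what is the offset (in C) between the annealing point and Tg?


Offset = T_anneal - Tg:
  offset = 515 - 485 = 30 C

30 C


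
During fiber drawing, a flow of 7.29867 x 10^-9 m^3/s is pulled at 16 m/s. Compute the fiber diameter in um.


Cross-sectional area from continuity:
  A = Q / v = 7.29867 x 10^-9 / 16 = 4.561669 x 10^-10 m^2
Diameter from circular cross-section:
  d = sqrt(4A / pi) * 10^6 (m -> um)
  d = sqrt(4 * 4.561669 x 10^-10 / pi) * 10^6 = 24.1 um

24.1 um


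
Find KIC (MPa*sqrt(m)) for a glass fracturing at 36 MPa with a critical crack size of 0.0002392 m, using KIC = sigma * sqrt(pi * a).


Fracture toughness: KIC = sigma * sqrt(pi * a)
  pi * a = pi * 0.0002392 = 0.000751469
  sqrt(pi * a) = 0.027413
  KIC = 36 * 0.027413 = 0.987 MPa*sqrt(m)

0.987 MPa*sqrt(m)


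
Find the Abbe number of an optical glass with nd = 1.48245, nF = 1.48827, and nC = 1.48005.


Abbe number formula: Vd = (nd - 1) / (nF - nC)
  nd - 1 = 1.48245 - 1 = 0.48245
  nF - nC = 1.48827 - 1.48005 = 0.00822
  Vd = 0.48245 / 0.00822 = 58.69

58.69


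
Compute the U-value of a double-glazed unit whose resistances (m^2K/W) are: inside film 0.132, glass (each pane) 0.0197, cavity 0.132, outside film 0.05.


Total thermal resistance (series):
  R_total = R_in + R_glass + R_air + R_glass + R_out
  R_total = 0.132 + 0.0197 + 0.132 + 0.0197 + 0.05 = 0.3534 m^2K/W
U-value = 1 / R_total = 1 / 0.3534 = 2.83 W/m^2K

2.83 W/m^2K


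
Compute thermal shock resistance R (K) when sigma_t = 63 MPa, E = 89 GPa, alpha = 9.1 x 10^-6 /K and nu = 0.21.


Thermal shock resistance: R = sigma * (1 - nu) / (E * alpha)
  Numerator = 63 * (1 - 0.21) = 49.77
  Denominator = 89 * 1000 * (9.1 x 10^-6) = 0.8099
  R = 49.77 / 0.8099 = 61.5 K

61.5 K


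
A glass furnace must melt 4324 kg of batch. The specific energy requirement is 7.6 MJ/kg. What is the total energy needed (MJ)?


Total energy = mass * specific energy
  E = 4324 * 7.6 = 32862.4 MJ

32862.4 MJ


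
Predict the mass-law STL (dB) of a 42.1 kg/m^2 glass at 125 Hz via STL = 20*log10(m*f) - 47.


Mass law: STL = 20 * log10(m * f) - 47
  m * f = 42.1 * 125 = 5262.5
  log10(5262.5) = 3.72119
  STL = 20 * 3.72119 - 47 = 74.4238 - 47 = 27.4 dB

27.4 dB


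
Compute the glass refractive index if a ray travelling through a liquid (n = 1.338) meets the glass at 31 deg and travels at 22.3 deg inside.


Apply Snell's law: n1 * sin(theta1) = n2 * sin(theta2)
  n2 = n1 * sin(theta1) / sin(theta2)
  sin(31) = 0.515038
  sin(22.3) = 0.379456
  n2 = 1.338 * 0.515038 / 0.379456 = 1.8161

1.8161


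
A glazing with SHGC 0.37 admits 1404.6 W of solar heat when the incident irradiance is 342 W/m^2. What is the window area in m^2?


Rearrange Q = Area * SHGC * Irradiance:
  Area = Q / (SHGC * Irradiance)
  Area = 1404.6 / (0.37 * 342) = 11.1 m^2

11.1 m^2


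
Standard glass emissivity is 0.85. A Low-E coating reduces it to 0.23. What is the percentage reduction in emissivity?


Percentage reduction = (1 - coated/uncoated) * 100
  Ratio = 0.23 / 0.85 = 0.2706
  Reduction = (1 - 0.2706) * 100 = 72.9%

72.9%


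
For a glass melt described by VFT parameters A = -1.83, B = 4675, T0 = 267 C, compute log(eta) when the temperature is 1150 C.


VFT equation: log(eta) = A + B / (T - T0)
  T - T0 = 1150 - 267 = 883
  B / (T - T0) = 4675 / 883 = 5.294
  log(eta) = -1.83 + 5.294 = 3.464

3.464


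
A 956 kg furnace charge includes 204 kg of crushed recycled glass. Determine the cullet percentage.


Cullet ratio = (cullet mass / total batch mass) * 100
  Ratio = 204 / 956 * 100 = 21.34%

21.34%


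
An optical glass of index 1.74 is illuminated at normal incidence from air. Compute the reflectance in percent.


Fresnel reflectance at normal incidence:
  R = ((n - 1)/(n + 1))^2
  (n - 1)/(n + 1) = (1.74 - 1)/(1.74 + 1) = 0.270073
  R = 0.270073^2 = 0.0729394
  R(%) = 0.0729394 * 100 = 7.294%

7.294%


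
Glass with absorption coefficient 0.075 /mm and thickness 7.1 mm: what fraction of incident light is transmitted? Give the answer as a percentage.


Beer-Lambert law: T = exp(-alpha * thickness)
  exponent = -0.075 * 7.1 = -0.5325
  T = exp(-0.5325) = 0.5871
  Percentage = 0.5871 * 100 = 58.71%

58.71%


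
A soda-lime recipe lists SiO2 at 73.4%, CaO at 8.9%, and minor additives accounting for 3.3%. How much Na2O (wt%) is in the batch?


Pieces sum to 100%:
  Na2O = 100 - (SiO2 + CaO + others)
  Na2O = 100 - (73.4 + 8.9 + 3.3) = 14.4%

14.4%


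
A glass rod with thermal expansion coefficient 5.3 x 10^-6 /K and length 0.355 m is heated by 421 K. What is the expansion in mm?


Thermal expansion formula: dL = alpha * L0 * dT
  dL = (5.3 x 10^-6) * 0.355 * 421 = 0.00079211 m
Convert to mm: 0.00079211 * 1000 = 0.7921 mm

0.7921 mm


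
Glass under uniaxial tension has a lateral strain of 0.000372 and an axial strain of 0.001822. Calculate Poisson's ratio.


Poisson's ratio: nu = lateral strain / axial strain
  nu = 0.000372 / 0.001822 = 0.2042

0.2042


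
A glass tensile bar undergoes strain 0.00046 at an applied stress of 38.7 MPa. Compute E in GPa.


Young's modulus: E = stress / strain
  E = 38.7 MPa / 0.00046 = 84130.43 MPa
Convert to GPa: 84130.43 / 1000 = 84.13 GPa

84.13 GPa


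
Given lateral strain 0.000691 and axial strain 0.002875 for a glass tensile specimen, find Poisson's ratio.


Poisson's ratio: nu = lateral strain / axial strain
  nu = 0.000691 / 0.002875 = 0.2403

0.2403


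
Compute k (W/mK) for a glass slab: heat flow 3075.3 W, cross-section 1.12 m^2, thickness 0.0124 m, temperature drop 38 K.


Fourier's law rearranged: k = Q * t / (A * dT)
  Numerator = 3075.3 * 0.0124 = 38.13372
  Denominator = 1.12 * 38 = 42.56
  k = 38.13372 / 42.56 = 0.896 W/mK

0.896 W/mK


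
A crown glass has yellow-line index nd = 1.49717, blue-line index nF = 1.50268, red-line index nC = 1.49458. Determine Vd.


Abbe number formula: Vd = (nd - 1) / (nF - nC)
  nd - 1 = 1.49717 - 1 = 0.49717
  nF - nC = 1.50268 - 1.49458 = 0.0081
  Vd = 0.49717 / 0.0081 = 61.38

61.38


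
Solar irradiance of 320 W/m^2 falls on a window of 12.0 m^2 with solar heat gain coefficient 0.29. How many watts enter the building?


Solar heat gain: Q = Area * SHGC * Irradiance
  Q = 12.0 * 0.29 * 320 = 1113.6 W

1113.6 W


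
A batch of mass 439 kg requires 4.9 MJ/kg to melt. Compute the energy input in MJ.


Total energy = mass * specific energy
  E = 439 * 4.9 = 2151.1 MJ

2151.1 MJ


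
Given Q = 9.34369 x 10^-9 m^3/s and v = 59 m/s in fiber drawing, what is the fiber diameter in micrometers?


Cross-sectional area from continuity:
  A = Q / v = 9.34369 x 10^-9 / 59 = 1.583676 x 10^-10 m^2
Diameter from circular cross-section:
  d = sqrt(4A / pi) * 10^6 (m -> um)
  d = sqrt(4 * 1.583676 x 10^-10 / pi) * 10^6 = 14.2 um

14.2 um


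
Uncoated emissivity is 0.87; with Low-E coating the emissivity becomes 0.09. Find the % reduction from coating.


Percentage reduction = (1 - coated/uncoated) * 100
  Ratio = 0.09 / 0.87 = 0.1034
  Reduction = (1 - 0.1034) * 100 = 89.7%

89.7%


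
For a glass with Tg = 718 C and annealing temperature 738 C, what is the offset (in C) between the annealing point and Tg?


Offset = T_anneal - Tg:
  offset = 738 - 718 = 20 C

20 C


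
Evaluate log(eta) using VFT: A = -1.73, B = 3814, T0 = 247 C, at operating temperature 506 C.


VFT equation: log(eta) = A + B / (T - T0)
  T - T0 = 506 - 247 = 259
  B / (T - T0) = 3814 / 259 = 14.726
  log(eta) = -1.73 + 14.726 = 12.996

12.996


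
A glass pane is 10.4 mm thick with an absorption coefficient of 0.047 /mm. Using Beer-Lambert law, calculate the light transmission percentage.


Beer-Lambert law: T = exp(-alpha * thickness)
  exponent = -0.047 * 10.4 = -0.4888
  T = exp(-0.4888) = 0.6134
  Percentage = 0.6134 * 100 = 61.34%

61.34%


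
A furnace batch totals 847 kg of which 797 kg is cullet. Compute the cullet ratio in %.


Cullet ratio = (cullet mass / total batch mass) * 100
  Ratio = 797 / 847 * 100 = 94.1%

94.1%


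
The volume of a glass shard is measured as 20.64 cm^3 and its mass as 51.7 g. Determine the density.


Use the definition of density:
  rho = mass / volume
  rho = 51.7 / 20.64 = 2.505 g/cm^3

2.505 g/cm^3


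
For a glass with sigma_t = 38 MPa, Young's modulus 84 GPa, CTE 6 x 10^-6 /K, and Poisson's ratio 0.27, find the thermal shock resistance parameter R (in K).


Thermal shock resistance: R = sigma * (1 - nu) / (E * alpha)
  Numerator = 38 * (1 - 0.27) = 27.74
  Denominator = 84 * 1000 * (6 x 10^-6) = 0.504
  R = 27.74 / 0.504 = 55.0 K

55.0 K


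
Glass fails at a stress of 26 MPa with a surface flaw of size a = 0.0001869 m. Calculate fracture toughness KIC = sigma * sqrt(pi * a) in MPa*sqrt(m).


Fracture toughness: KIC = sigma * sqrt(pi * a)
  pi * a = pi * 0.0001869 = 0.000587164
  sqrt(pi * a) = 0.024231
  KIC = 26 * 0.024231 = 0.63 MPa*sqrt(m)

0.63 MPa*sqrt(m)


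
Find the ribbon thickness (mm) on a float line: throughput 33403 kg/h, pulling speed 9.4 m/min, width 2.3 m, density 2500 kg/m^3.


Ribbon cross-section from mass balance:
  Volume rate = throughput / density = 33403 / 2500 = 13.3612 m^3/h
  thickness = volume rate / (speed * 60 * width), i.e.
  thickness = throughput / (60 * speed * width * density) * 1000
  thickness = 33403 / (60 * 9.4 * 2.3 * 2500) * 1000 = 10.3 mm

10.3 mm


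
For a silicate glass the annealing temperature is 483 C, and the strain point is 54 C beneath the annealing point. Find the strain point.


Strain point = annealing point - difference:
  T_strain = 483 - 54 = 429 C

429 C


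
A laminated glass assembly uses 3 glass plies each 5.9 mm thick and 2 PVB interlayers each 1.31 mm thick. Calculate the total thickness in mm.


Total thickness = glass contribution + PVB contribution
  Glass: 3 * 5.9 = 17.7 mm
  PVB: 2 * 1.31 = 2.62 mm
  Total = 17.7 + 2.62 = 20.32 mm

20.32 mm


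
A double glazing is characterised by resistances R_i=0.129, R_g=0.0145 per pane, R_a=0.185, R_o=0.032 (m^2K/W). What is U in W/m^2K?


Total thermal resistance (series):
  R_total = R_in + R_glass + R_air + R_glass + R_out
  R_total = 0.129 + 0.0145 + 0.185 + 0.0145 + 0.032 = 0.375 m^2K/W
U-value = 1 / R_total = 1 / 0.375 = 2.667 W/m^2K

2.667 W/m^2K


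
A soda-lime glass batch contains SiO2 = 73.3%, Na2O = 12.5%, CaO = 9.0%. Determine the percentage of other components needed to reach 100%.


Sum the three major oxides:
  SiO2 + Na2O + CaO = 73.3 + 12.5 + 9.0 = 94.8%
Subtract from 100%:
  Others = 100 - 94.8 = 5.2%

5.2%


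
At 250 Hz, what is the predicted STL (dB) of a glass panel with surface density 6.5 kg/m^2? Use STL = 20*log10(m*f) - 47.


Mass law: STL = 20 * log10(m * f) - 47
  m * f = 6.5 * 250 = 1625
  log10(1625) = 3.21085
  STL = 20 * 3.21085 - 47 = 64.217 - 47 = 17.2 dB

17.2 dB


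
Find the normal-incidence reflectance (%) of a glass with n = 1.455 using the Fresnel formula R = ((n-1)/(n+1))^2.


Fresnel reflectance at normal incidence:
  R = ((n - 1)/(n + 1))^2
  (n - 1)/(n + 1) = (1.455 - 1)/(1.455 + 1) = 0.185336
  R = 0.185336^2 = 0.0343494
  R(%) = 0.0343494 * 100 = 3.435%

3.435%


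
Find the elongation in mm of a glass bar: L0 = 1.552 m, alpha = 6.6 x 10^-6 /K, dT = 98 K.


Thermal expansion formula: dL = alpha * L0 * dT
  dL = (6.6 x 10^-6) * 1.552 * 98 = 0.00100383 m
Convert to mm: 0.00100383 * 1000 = 1.0038 mm

1.0038 mm


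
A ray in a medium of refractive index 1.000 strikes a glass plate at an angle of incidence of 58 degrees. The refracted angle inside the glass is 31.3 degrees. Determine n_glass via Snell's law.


Apply Snell's law: n1 * sin(theta1) = n2 * sin(theta2)
  n2 = n1 * sin(theta1) / sin(theta2)
  sin(58) = 0.848048
  sin(31.3) = 0.519519
  n2 = 1.000 * 0.848048 / 0.519519 = 1.6324

1.6324


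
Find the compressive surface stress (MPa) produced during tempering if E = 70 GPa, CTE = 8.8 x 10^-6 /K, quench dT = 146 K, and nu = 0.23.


Tempering stress: sigma = E * alpha * dT / (1 - nu)
  E (MPa) = 70 * 1000 = 70000
  Numerator = 70000 * (8.8 x 10^-6) * 146 = 89.936
  Denominator = 1 - 0.23 = 0.77
  sigma = 89.936 / 0.77 = 116.8 MPa

116.8 MPa


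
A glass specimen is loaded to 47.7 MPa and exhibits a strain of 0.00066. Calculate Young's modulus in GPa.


Young's modulus: E = stress / strain
  E = 47.7 MPa / 0.00066 = 72272.73 MPa
Convert to GPa: 72272.73 / 1000 = 72.27 GPa

72.27 GPa


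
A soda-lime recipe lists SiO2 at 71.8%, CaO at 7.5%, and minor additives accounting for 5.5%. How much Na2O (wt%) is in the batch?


Pieces sum to 100%:
  Na2O = 100 - (SiO2 + CaO + others)
  Na2O = 100 - (71.8 + 7.5 + 5.5) = 15.2%

15.2%


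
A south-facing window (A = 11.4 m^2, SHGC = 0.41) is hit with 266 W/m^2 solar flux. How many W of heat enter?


Solar heat gain: Q = Area * SHGC * Irradiance
  Q = 11.4 * 0.41 * 266 = 1243.3 W

1243.3 W


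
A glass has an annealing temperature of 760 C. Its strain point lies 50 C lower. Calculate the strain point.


Strain point = annealing point - difference:
  T_strain = 760 - 50 = 710 C

710 C


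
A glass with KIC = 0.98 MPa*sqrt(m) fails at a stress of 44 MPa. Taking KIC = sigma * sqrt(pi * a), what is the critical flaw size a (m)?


Rearrange KIC = sigma * sqrt(pi * a):
  sqrt(pi * a) = KIC / sigma
  sqrt(pi * a) = 0.98 / 44 = 0.022273
  a = (KIC / sigma)^2 / pi
  a = 0.022273^2 / pi = 0.0001579 m

0.0001579 m


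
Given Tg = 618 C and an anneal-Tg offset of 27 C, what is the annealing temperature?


The annealing temperature is Tg plus the offset:
  T_anneal = 618 + 27 = 645 C

645 C


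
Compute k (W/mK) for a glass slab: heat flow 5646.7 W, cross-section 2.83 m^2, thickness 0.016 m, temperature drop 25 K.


Fourier's law rearranged: k = Q * t / (A * dT)
  Numerator = 5646.7 * 0.016 = 90.3472
  Denominator = 2.83 * 25 = 70.75
  k = 90.3472 / 70.75 = 1.277 W/mK

1.277 W/mK


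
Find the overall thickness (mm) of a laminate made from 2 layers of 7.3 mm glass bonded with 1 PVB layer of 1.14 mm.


Total thickness = glass contribution + PVB contribution
  Glass: 2 * 7.3 = 14.6 mm
  PVB: 1 * 1.14 = 1.14 mm
  Total = 14.6 + 1.14 = 15.74 mm

15.74 mm


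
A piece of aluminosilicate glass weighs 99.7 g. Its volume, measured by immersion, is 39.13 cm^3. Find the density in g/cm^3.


Use the definition of density:
  rho = mass / volume
  rho = 99.7 / 39.13 = 2.548 g/cm^3

2.548 g/cm^3


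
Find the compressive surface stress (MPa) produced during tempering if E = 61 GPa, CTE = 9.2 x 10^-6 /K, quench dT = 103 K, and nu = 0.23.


Tempering stress: sigma = E * alpha * dT / (1 - nu)
  E (MPa) = 61 * 1000 = 61000
  Numerator = 61000 * (9.2 x 10^-6) * 103 = 57.8036
  Denominator = 1 - 0.23 = 0.77
  sigma = 57.8036 / 0.77 = 75.1 MPa

75.1 MPa


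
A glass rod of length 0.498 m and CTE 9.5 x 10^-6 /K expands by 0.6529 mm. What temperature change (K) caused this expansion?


Rearrange dL = alpha * L0 * dT for dT:
  dT = dL / (alpha * L0)
  dL (m) = 0.6529 / 1000 = 0.0006529
  dT = 0.0006529 / ((9.5 x 10^-6) * 0.498) = 138.0 K

138.0 K


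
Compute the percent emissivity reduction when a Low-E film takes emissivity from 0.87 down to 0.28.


Percentage reduction = (1 - coated/uncoated) * 100
  Ratio = 0.28 / 0.87 = 0.3218
  Reduction = (1 - 0.3218) * 100 = 67.8%

67.8%


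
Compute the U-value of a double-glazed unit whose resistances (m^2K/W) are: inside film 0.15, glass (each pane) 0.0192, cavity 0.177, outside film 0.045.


Total thermal resistance (series):
  R_total = R_in + R_glass + R_air + R_glass + R_out
  R_total = 0.15 + 0.0192 + 0.177 + 0.0192 + 0.045 = 0.4104 m^2K/W
U-value = 1 / R_total = 1 / 0.4104 = 2.437 W/m^2K

2.437 W/m^2K


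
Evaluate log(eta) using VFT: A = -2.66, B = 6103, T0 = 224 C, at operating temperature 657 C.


VFT equation: log(eta) = A + B / (T - T0)
  T - T0 = 657 - 224 = 433
  B / (T - T0) = 6103 / 433 = 14.095
  log(eta) = -2.66 + 14.095 = 11.435

11.435


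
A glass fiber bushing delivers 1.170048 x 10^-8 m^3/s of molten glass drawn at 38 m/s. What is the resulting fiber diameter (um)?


Cross-sectional area from continuity:
  A = Q / v = 1.170048 x 10^-8 / 38 = 3.079074 x 10^-10 m^2
Diameter from circular cross-section:
  d = sqrt(4A / pi) * 10^6 (m -> um)
  d = sqrt(4 * 3.079074 x 10^-10 / pi) * 10^6 = 19.8 um

19.8 um


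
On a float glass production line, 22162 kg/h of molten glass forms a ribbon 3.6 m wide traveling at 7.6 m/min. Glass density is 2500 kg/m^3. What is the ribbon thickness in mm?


Ribbon cross-section from mass balance:
  Volume rate = throughput / density = 22162 / 2500 = 8.8648 m^3/h
  thickness = volume rate / (speed * 60 * width), i.e.
  thickness = throughput / (60 * speed * width * density) * 1000
  thickness = 22162 / (60 * 7.6 * 3.6 * 2500) * 1000 = 5.4 mm

5.4 mm


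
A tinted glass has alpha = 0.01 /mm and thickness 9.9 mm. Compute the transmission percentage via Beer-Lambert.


Beer-Lambert law: T = exp(-alpha * thickness)
  exponent = -0.01 * 9.9 = -0.099
  T = exp(-0.099) = 0.9057
  Percentage = 0.9057 * 100 = 90.57%

90.57%


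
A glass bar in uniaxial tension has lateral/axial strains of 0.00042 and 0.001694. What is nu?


Poisson's ratio: nu = lateral strain / axial strain
  nu = 0.00042 / 0.001694 = 0.2479

0.2479


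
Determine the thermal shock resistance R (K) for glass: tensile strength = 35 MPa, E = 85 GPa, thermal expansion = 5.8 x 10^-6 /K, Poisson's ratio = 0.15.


Thermal shock resistance: R = sigma * (1 - nu) / (E * alpha)
  Numerator = 35 * (1 - 0.15) = 29.75
  Denominator = 85 * 1000 * (5.8 x 10^-6) = 0.493
  R = 29.75 / 0.493 = 60.3 K

60.3 K


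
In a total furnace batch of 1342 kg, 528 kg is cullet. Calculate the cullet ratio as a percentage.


Cullet ratio = (cullet mass / total batch mass) * 100
  Ratio = 528 / 1342 * 100 = 39.34%

39.34%


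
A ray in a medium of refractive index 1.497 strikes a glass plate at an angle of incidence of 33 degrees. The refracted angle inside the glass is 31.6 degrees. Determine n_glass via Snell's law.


Apply Snell's law: n1 * sin(theta1) = n2 * sin(theta2)
  n2 = n1 * sin(theta1) / sin(theta2)
  sin(33) = 0.544639
  sin(31.6) = 0.523986
  n2 = 1.497 * 0.544639 / 0.523986 = 1.556

1.556


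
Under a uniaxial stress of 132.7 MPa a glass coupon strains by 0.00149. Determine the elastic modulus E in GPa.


Young's modulus: E = stress / strain
  E = 132.7 MPa / 0.00149 = 89060.4 MPa
Convert to GPa: 89060.4 / 1000 = 89.06 GPa

89.06 GPa


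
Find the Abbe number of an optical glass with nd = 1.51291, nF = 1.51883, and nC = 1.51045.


Abbe number formula: Vd = (nd - 1) / (nF - nC)
  nd - 1 = 1.51291 - 1 = 0.51291
  nF - nC = 1.51883 - 1.51045 = 0.00838
  Vd = 0.51291 / 0.00838 = 61.21

61.21


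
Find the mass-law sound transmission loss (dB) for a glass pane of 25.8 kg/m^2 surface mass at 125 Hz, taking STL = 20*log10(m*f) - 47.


Mass law: STL = 20 * log10(m * f) - 47
  m * f = 25.8 * 125 = 3225
  log10(3225) = 3.50853
  STL = 20 * 3.50853 - 47 = 70.1706 - 47 = 23.2 dB

23.2 dB


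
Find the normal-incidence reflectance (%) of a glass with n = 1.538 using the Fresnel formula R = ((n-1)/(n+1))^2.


Fresnel reflectance at normal incidence:
  R = ((n - 1)/(n + 1))^2
  (n - 1)/(n + 1) = (1.538 - 1)/(1.538 + 1) = 0.211978
  R = 0.211978^2 = 0.0449347
  R(%) = 0.0449347 * 100 = 4.493%

4.493%


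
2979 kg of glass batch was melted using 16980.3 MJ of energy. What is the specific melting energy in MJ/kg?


Rearrange E = m * s for s:
  s = E / m
  s = 16980.3 / 2979 = 5.7 MJ/kg

5.7 MJ/kg


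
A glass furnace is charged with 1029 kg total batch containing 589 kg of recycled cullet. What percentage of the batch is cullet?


Cullet ratio = (cullet mass / total batch mass) * 100
  Ratio = 589 / 1029 * 100 = 57.24%

57.24%


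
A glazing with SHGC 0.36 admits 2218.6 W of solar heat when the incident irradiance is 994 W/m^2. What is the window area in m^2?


Rearrange Q = Area * SHGC * Irradiance:
  Area = Q / (SHGC * Irradiance)
  Area = 2218.6 / (0.36 * 994) = 6.2 m^2

6.2 m^2


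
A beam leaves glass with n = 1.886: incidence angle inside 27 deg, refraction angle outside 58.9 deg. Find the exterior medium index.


Apply Snell's law: n1 * sin(theta1) = n2 * sin(theta2)
  n2 = n1 * sin(theta1) / sin(theta2)
  sin(27) = 0.45399
  sin(58.9) = 0.856267
  n2 = 1.886 * 0.45399 / 0.856267 = 1.0

1.0


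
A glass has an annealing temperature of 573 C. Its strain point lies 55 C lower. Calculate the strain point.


Strain point = annealing point - difference:
  T_strain = 573 - 55 = 518 C

518 C


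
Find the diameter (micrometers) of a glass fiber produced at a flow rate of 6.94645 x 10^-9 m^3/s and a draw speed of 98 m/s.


Cross-sectional area from continuity:
  A = Q / v = 6.94645 x 10^-9 / 98 = 7.088214 x 10^-11 m^2
Diameter from circular cross-section:
  d = sqrt(4A / pi) * 10^6 (m -> um)
  d = sqrt(4 * 7.088214 x 10^-11 / pi) * 10^6 = 9.5 um

9.5 um


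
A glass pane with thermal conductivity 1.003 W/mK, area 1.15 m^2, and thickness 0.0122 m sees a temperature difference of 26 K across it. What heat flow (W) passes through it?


Fourier's law: Q = k * A * dT / t
  Q = 1.003 * 1.15 * 26 / 0.0122
  Q = 29.9897 / 0.0122 = 2458.2 W

2458.2 W


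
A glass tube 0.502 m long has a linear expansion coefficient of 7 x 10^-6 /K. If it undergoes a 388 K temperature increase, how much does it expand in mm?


Thermal expansion formula: dL = alpha * L0 * dT
  dL = (7 x 10^-6) * 0.502 * 388 = 0.00136343 m
Convert to mm: 0.00136343 * 1000 = 1.3634 mm

1.3634 mm


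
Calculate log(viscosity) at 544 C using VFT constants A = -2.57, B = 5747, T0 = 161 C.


VFT equation: log(eta) = A + B / (T - T0)
  T - T0 = 544 - 161 = 383
  B / (T - T0) = 5747 / 383 = 15.005
  log(eta) = -2.57 + 15.005 = 12.435

12.435


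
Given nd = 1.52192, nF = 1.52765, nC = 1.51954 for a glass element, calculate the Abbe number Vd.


Abbe number formula: Vd = (nd - 1) / (nF - nC)
  nd - 1 = 1.52192 - 1 = 0.52192
  nF - nC = 1.52765 - 1.51954 = 0.00811
  Vd = 0.52192 / 0.00811 = 64.36

64.36


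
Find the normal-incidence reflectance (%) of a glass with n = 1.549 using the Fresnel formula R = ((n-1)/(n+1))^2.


Fresnel reflectance at normal incidence:
  R = ((n - 1)/(n + 1))^2
  (n - 1)/(n + 1) = (1.549 - 1)/(1.549 + 1) = 0.215379
  R = 0.215379^2 = 0.0463881
  R(%) = 0.0463881 * 100 = 4.639%

4.639%


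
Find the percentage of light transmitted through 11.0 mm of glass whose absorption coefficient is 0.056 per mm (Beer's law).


Beer-Lambert law: T = exp(-alpha * thickness)
  exponent = -0.056 * 11.0 = -0.616
  T = exp(-0.616) = 0.5401
  Percentage = 0.5401 * 100 = 54.01%

54.01%


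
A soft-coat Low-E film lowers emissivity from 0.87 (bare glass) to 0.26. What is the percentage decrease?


Percentage reduction = (1 - coated/uncoated) * 100
  Ratio = 0.26 / 0.87 = 0.2989
  Reduction = (1 - 0.2989) * 100 = 70.1%

70.1%


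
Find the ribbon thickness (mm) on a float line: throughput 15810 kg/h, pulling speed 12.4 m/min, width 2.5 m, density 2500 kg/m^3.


Ribbon cross-section from mass balance:
  Volume rate = throughput / density = 15810 / 2500 = 6.324 m^3/h
  thickness = volume rate / (speed * 60 * width), i.e.
  thickness = throughput / (60 * speed * width * density) * 1000
  thickness = 15810 / (60 * 12.4 * 2.5 * 2500) * 1000 = 3.4 mm

3.4 mm


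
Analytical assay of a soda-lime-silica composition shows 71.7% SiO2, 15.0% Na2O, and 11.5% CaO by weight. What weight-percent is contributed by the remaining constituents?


Sum the three major oxides:
  SiO2 + Na2O + CaO = 71.7 + 15.0 + 11.5 = 98.2%
Subtract from 100%:
  Others = 100 - 98.2 = 1.8%

1.8%


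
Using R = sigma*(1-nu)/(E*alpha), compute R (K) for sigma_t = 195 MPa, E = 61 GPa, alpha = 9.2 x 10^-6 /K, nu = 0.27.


Thermal shock resistance: R = sigma * (1 - nu) / (E * alpha)
  Numerator = 195 * (1 - 0.27) = 142.35
  Denominator = 61 * 1000 * (9.2 x 10^-6) = 0.5612
  R = 142.35 / 0.5612 = 253.7 K

253.7 K


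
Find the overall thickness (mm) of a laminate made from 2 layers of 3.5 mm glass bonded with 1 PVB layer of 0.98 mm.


Total thickness = glass contribution + PVB contribution
  Glass: 2 * 3.5 = 7.0 mm
  PVB: 1 * 0.98 = 0.98 mm
  Total = 7.0 + 0.98 = 7.98 mm

7.98 mm


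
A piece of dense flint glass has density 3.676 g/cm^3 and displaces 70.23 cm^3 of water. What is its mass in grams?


Rearrange rho = m / V:
  m = rho * V
  m = 3.676 * 70.23 = 258.165 g

258.165 g


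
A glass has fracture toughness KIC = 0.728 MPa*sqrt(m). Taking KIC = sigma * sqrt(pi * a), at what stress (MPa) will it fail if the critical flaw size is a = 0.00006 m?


Rearrange KIC = sigma * sqrt(pi * a):
  sigma = KIC / sqrt(pi * a)
  sqrt(pi * 0.00006) = 0.013729
  sigma = 0.728 / 0.013729 = 53.03 MPa

53.03 MPa


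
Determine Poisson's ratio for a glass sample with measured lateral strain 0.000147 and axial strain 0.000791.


Poisson's ratio: nu = lateral strain / axial strain
  nu = 0.000147 / 0.000791 = 0.1858

0.1858


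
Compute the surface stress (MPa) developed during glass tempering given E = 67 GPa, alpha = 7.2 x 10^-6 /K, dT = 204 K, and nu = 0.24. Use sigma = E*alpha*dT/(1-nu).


Tempering stress: sigma = E * alpha * dT / (1 - nu)
  E (MPa) = 67 * 1000 = 67000
  Numerator = 67000 * (7.2 x 10^-6) * 204 = 98.4096
  Denominator = 1 - 0.24 = 0.76
  sigma = 98.4096 / 0.76 = 129.5 MPa

129.5 MPa


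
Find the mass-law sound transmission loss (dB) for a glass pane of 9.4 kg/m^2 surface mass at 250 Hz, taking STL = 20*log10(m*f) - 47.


Mass law: STL = 20 * log10(m * f) - 47
  m * f = 9.4 * 250 = 2350
  log10(2350) = 3.37107
  STL = 20 * 3.37107 - 47 = 67.4214 - 47 = 20.4 dB

20.4 dB


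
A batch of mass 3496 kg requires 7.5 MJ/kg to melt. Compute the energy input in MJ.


Total energy = mass * specific energy
  E = 3496 * 7.5 = 26220 MJ

26220 MJ


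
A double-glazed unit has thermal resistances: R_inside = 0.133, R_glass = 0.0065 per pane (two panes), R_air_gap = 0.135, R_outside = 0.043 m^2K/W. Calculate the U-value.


Total thermal resistance (series):
  R_total = R_in + R_glass + R_air + R_glass + R_out
  R_total = 0.133 + 0.0065 + 0.135 + 0.0065 + 0.043 = 0.324 m^2K/W
U-value = 1 / R_total = 1 / 0.324 = 3.086 W/m^2K

3.086 W/m^2K


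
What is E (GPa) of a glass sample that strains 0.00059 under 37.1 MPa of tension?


Young's modulus: E = stress / strain
  E = 37.1 MPa / 0.00059 = 62881.36 MPa
Convert to GPa: 62881.36 / 1000 = 62.88 GPa

62.88 GPa


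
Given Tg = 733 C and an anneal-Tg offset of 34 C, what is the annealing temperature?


The annealing temperature is Tg plus the offset:
  T_anneal = 733 + 34 = 767 C

767 C


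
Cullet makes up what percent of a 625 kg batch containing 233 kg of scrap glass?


Cullet ratio = (cullet mass / total batch mass) * 100
  Ratio = 233 / 625 * 100 = 37.28%

37.28%


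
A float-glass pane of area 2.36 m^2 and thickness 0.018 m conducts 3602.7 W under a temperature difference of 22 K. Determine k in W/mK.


Fourier's law rearranged: k = Q * t / (A * dT)
  Numerator = 3602.7 * 0.018 = 64.8486
  Denominator = 2.36 * 22 = 51.92
  k = 64.8486 / 51.92 = 1.249 W/mK

1.249 W/mK


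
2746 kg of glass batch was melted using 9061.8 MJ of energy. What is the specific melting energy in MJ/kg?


Rearrange E = m * s for s:
  s = E / m
  s = 9061.8 / 2746 = 3.3 MJ/kg

3.3 MJ/kg


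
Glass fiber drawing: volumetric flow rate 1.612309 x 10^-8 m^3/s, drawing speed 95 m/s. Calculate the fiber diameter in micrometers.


Cross-sectional area from continuity:
  A = Q / v = 1.612309 x 10^-8 / 95 = 1.697167 x 10^-10 m^2
Diameter from circular cross-section:
  d = sqrt(4A / pi) * 10^6 (m -> um)
  d = sqrt(4 * 1.697167 x 10^-10 / pi) * 10^6 = 14.7 um

14.7 um


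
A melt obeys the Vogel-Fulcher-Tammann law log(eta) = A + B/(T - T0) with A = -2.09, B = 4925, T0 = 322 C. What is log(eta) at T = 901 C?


VFT equation: log(eta) = A + B / (T - T0)
  T - T0 = 901 - 322 = 579
  B / (T - T0) = 4925 / 579 = 8.506
  log(eta) = -2.09 + 8.506 = 6.416

6.416


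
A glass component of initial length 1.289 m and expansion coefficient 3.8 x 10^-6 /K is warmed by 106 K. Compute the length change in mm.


Thermal expansion formula: dL = alpha * L0 * dT
  dL = (3.8 x 10^-6) * 1.289 * 106 = 0.00051921 m
Convert to mm: 0.00051921 * 1000 = 0.5192 mm

0.5192 mm


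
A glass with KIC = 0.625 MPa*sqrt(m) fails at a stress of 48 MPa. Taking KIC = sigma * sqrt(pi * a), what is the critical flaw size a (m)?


Rearrange KIC = sigma * sqrt(pi * a):
  sqrt(pi * a) = KIC / sigma
  sqrt(pi * a) = 0.625 / 48 = 0.013021
  a = (KIC / sigma)^2 / pi
  a = 0.013021^2 / pi = 0.000054 m

0.000054 m


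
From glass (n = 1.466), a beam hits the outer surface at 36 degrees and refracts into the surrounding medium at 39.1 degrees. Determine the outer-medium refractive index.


Apply Snell's law: n1 * sin(theta1) = n2 * sin(theta2)
  n2 = n1 * sin(theta1) / sin(theta2)
  sin(36) = 0.587785
  sin(39.1) = 0.630676
  n2 = 1.466 * 0.587785 / 0.630676 = 1.3663

1.3663


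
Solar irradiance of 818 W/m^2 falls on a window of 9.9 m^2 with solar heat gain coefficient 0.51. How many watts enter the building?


Solar heat gain: Q = Area * SHGC * Irradiance
  Q = 9.9 * 0.51 * 818 = 4130.1 W

4130.1 W


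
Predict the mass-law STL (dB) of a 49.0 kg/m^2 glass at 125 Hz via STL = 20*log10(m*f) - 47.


Mass law: STL = 20 * log10(m * f) - 47
  m * f = 49.0 * 125 = 6125
  log10(6125) = 3.78711
  STL = 20 * 3.78711 - 47 = 75.7422 - 47 = 28.7 dB

28.7 dB


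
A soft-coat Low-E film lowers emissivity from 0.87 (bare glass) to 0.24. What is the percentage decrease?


Percentage reduction = (1 - coated/uncoated) * 100
  Ratio = 0.24 / 0.87 = 0.2759
  Reduction = (1 - 0.2759) * 100 = 72.4%

72.4%


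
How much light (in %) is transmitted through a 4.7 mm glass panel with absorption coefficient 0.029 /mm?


Beer-Lambert law: T = exp(-alpha * thickness)
  exponent = -0.029 * 4.7 = -0.1363
  T = exp(-0.1363) = 0.8726
  Percentage = 0.8726 * 100 = 87.26%

87.26%


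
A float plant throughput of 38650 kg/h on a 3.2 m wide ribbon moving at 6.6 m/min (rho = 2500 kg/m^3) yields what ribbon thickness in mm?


Ribbon cross-section from mass balance:
  Volume rate = throughput / density = 38650 / 2500 = 15.46 m^3/h
  thickness = volume rate / (speed * 60 * width), i.e.
  thickness = throughput / (60 * speed * width * density) * 1000
  thickness = 38650 / (60 * 6.6 * 3.2 * 2500) * 1000 = 12.2 mm

12.2 mm


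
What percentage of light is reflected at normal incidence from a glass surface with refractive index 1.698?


Fresnel reflectance at normal incidence:
  R = ((n - 1)/(n + 1))^2
  (n - 1)/(n + 1) = (1.698 - 1)/(1.698 + 1) = 0.25871
  R = 0.25871^2 = 0.0669309
  R(%) = 0.0669309 * 100 = 6.693%

6.693%


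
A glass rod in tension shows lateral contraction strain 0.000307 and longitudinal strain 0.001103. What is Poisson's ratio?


Poisson's ratio: nu = lateral strain / axial strain
  nu = 0.000307 / 0.001103 = 0.2783

0.2783


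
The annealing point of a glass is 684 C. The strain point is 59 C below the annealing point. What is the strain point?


Strain point = annealing point - difference:
  T_strain = 684 - 59 = 625 C

625 C


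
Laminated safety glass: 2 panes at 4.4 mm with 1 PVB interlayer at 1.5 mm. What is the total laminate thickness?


Total thickness = glass contribution + PVB contribution
  Glass: 2 * 4.4 = 8.8 mm
  PVB: 1 * 1.5 = 1.5 mm
  Total = 8.8 + 1.5 = 10.3 mm

10.3 mm


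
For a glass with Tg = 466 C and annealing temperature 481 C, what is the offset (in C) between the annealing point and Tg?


Offset = T_anneal - Tg:
  offset = 481 - 466 = 15 C

15 C


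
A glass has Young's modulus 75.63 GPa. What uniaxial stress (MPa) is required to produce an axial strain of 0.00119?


Rearrange E = sigma / epsilon:
  sigma = E * epsilon
  E (MPa) = 75.63 * 1000 = 75630
  sigma = 75630 * 0.00119 = 90.0 MPa

90.0 MPa


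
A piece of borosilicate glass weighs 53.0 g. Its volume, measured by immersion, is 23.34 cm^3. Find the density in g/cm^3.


Use the definition of density:
  rho = mass / volume
  rho = 53.0 / 23.34 = 2.271 g/cm^3

2.271 g/cm^3


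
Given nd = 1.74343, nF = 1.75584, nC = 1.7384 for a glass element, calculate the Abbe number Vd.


Abbe number formula: Vd = (nd - 1) / (nF - nC)
  nd - 1 = 1.74343 - 1 = 0.74343
  nF - nC = 1.75584 - 1.7384 = 0.01744
  Vd = 0.74343 / 0.01744 = 42.63

42.63


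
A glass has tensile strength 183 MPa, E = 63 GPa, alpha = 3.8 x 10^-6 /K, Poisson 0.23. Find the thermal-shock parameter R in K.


Thermal shock resistance: R = sigma * (1 - nu) / (E * alpha)
  Numerator = 183 * (1 - 0.23) = 140.91
  Denominator = 63 * 1000 * (3.8 x 10^-6) = 0.2394
  R = 140.91 / 0.2394 = 588.6 K

588.6 K


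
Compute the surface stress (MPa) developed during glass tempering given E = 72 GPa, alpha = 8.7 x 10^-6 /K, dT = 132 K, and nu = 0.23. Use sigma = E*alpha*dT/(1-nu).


Tempering stress: sigma = E * alpha * dT / (1 - nu)
  E (MPa) = 72 * 1000 = 72000
  Numerator = 72000 * (8.7 x 10^-6) * 132 = 82.6848
  Denominator = 1 - 0.23 = 0.77
  sigma = 82.6848 / 0.77 = 107.4 MPa

107.4 MPa


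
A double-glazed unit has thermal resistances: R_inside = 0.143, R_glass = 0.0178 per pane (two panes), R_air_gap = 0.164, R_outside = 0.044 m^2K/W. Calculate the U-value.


Total thermal resistance (series):
  R_total = R_in + R_glass + R_air + R_glass + R_out
  R_total = 0.143 + 0.0178 + 0.164 + 0.0178 + 0.044 = 0.3866 m^2K/W
U-value = 1 / R_total = 1 / 0.3866 = 2.587 W/m^2K

2.587 W/m^2K


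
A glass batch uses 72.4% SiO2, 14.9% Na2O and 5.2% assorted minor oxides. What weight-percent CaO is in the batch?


Pieces sum to 100%:
  CaO = 100 - (SiO2 + Na2O + others)
  CaO = 100 - (72.4 + 14.9 + 5.2) = 7.5%

7.5%


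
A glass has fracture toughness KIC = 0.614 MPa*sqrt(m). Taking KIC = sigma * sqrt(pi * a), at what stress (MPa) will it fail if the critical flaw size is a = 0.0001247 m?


Rearrange KIC = sigma * sqrt(pi * a):
  sigma = KIC / sqrt(pi * a)
  sqrt(pi * 0.0001247) = 0.019793
  sigma = 0.614 / 0.019793 = 31.02 MPa

31.02 MPa


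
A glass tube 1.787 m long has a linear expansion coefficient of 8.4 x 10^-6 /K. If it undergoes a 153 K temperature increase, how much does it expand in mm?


Thermal expansion formula: dL = alpha * L0 * dT
  dL = (8.4 x 10^-6) * 1.787 * 153 = 0.00229665 m
Convert to mm: 0.00229665 * 1000 = 2.2967 mm

2.2967 mm


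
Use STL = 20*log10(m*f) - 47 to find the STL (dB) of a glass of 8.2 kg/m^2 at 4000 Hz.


Mass law: STL = 20 * log10(m * f) - 47
  m * f = 8.2 * 4000 = 32800
  log10(32800) = 4.51587
  STL = 20 * 4.51587 - 47 = 90.3174 - 47 = 43.3 dB

43.3 dB


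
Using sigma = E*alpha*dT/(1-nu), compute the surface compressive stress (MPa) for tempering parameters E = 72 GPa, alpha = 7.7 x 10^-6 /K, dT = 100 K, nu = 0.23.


Tempering stress: sigma = E * alpha * dT / (1 - nu)
  E (MPa) = 72 * 1000 = 72000
  Numerator = 72000 * (7.7 x 10^-6) * 100 = 55.44
  Denominator = 1 - 0.23 = 0.77
  sigma = 55.44 / 0.77 = 72.0 MPa

72.0 MPa


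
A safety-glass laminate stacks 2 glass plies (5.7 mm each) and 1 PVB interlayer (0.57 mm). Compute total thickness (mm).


Total thickness = glass contribution + PVB contribution
  Glass: 2 * 5.7 = 11.4 mm
  PVB: 1 * 0.57 = 0.57 mm
  Total = 11.4 + 0.57 = 11.97 mm

11.97 mm


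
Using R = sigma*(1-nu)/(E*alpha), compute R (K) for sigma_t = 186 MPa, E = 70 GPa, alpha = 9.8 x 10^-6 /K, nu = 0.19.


Thermal shock resistance: R = sigma * (1 - nu) / (E * alpha)
  Numerator = 186 * (1 - 0.19) = 150.66
  Denominator = 70 * 1000 * (9.8 x 10^-6) = 0.686
  R = 150.66 / 0.686 = 219.6 K

219.6 K


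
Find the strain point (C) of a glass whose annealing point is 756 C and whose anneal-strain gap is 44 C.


Strain point = annealing point - difference:
  T_strain = 756 - 44 = 712 C

712 C


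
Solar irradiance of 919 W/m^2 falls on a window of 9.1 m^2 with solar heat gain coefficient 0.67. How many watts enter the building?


Solar heat gain: Q = Area * SHGC * Irradiance
  Q = 9.1 * 0.67 * 919 = 5603.1 W

5603.1 W


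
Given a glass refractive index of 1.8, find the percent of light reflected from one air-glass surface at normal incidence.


Fresnel reflectance at normal incidence:
  R = ((n - 1)/(n + 1))^2
  (n - 1)/(n + 1) = (1.8 - 1)/(1.8 + 1) = 0.285714
  R = 0.285714^2 = 0.0816325
  R(%) = 0.0816325 * 100 = 8.163%

8.163%


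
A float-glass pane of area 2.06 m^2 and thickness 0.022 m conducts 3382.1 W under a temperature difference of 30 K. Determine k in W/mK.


Fourier's law rearranged: k = Q * t / (A * dT)
  Numerator = 3382.1 * 0.022 = 74.4062
  Denominator = 2.06 * 30 = 61.8
  k = 74.4062 / 61.8 = 1.204 W/mK

1.204 W/mK


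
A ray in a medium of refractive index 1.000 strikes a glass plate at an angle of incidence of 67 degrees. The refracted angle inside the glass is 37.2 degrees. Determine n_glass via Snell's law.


Apply Snell's law: n1 * sin(theta1) = n2 * sin(theta2)
  n2 = n1 * sin(theta1) / sin(theta2)
  sin(67) = 0.920505
  sin(37.2) = 0.604599
  n2 = 1.000 * 0.920505 / 0.604599 = 1.5225

1.5225


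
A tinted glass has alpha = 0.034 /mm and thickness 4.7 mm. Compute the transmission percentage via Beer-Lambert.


Beer-Lambert law: T = exp(-alpha * thickness)
  exponent = -0.034 * 4.7 = -0.1598
  T = exp(-0.1598) = 0.8523
  Percentage = 0.8523 * 100 = 85.23%

85.23%


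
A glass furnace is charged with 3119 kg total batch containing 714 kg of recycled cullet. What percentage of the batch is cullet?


Cullet ratio = (cullet mass / total batch mass) * 100
  Ratio = 714 / 3119 * 100 = 22.89%

22.89%


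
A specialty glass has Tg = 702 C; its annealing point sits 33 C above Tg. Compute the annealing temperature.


The annealing temperature is Tg plus the offset:
  T_anneal = 702 + 33 = 735 C

735 C
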